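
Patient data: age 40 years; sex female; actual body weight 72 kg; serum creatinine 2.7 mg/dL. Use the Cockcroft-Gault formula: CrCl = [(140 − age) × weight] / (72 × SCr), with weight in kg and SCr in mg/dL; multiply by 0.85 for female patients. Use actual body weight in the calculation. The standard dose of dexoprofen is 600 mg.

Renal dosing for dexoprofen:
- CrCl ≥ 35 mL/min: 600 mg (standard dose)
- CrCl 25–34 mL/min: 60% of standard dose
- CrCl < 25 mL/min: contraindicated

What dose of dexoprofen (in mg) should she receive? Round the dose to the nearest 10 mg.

360 mg

CrCl = (140 − 40) × 72 / (72 × 2.7) × 0.85 = 7200.0 / 194.40 × 0.85 ≈ 31.5 mL/min
CrCl ≈ 31 mL/min → bracket 25–34 mL/min.
60% of 600 mg = 360 mg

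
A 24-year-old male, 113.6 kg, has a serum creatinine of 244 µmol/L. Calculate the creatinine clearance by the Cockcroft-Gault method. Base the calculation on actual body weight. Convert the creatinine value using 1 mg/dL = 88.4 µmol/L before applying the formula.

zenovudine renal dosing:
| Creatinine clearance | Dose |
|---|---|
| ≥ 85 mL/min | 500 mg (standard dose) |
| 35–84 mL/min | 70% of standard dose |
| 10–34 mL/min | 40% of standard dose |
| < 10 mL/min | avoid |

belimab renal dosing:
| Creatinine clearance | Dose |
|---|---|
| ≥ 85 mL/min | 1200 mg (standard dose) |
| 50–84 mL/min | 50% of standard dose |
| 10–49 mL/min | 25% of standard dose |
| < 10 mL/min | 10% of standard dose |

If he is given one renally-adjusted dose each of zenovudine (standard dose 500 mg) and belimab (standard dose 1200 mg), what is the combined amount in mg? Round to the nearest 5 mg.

950 mg

SCr = 244 / 88.4 = 2.76 mg/dL
CrCl = (140 − 24) × 113.6 / (72 × 2.76) = 13177.6 / 198.72 ≈ 66.3 mL/min
CrCl ≈ 66 mL/min.
zenovudine: 35–84 mL/min → 70% of 500 mg = 350 mg.
belimab: 50–84 mL/min → 50% of 1200 mg = 600 mg.
Total = 350 + 600 = 950 mg.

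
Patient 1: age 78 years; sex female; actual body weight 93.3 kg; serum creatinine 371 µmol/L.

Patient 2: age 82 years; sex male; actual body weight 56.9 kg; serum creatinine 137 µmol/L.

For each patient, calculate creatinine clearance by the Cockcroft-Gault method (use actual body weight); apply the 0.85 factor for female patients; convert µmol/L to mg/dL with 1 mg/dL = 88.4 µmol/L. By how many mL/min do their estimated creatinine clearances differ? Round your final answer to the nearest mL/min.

13 mL/min

Patient 1: SCr = 371 / 88.4 = 4.197 mg/dL
Patient 1: CrCl = (140 − 78) × 93.3 / (72 × 4.197) × 0.85 = 5784.6 / 302.18 × 0.85 ≈ 16.3 mL/min
Patient 2: SCr = 137 / 88.4 = 1.55 mg/dL
Patient 2: CrCl = (140 − 82) × 56.9 / (72 × 1.55) = 3300.2 / 111.60 ≈ 29.6 mL/min
|16.3 − 29.6| = 13.3 mL/min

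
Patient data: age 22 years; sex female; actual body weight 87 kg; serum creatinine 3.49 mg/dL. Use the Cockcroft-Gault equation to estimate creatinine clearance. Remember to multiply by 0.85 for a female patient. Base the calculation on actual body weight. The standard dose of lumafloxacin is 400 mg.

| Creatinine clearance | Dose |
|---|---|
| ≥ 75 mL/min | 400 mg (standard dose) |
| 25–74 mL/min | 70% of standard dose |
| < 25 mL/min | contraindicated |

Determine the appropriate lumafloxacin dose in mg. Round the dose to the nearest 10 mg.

CrCl = (140 − 22) × 87 / (72 × 3.49) × 0.85 = 10266.0 / 251.28 × 0.85 ≈ 34.7 mL/min
CrCl ≈ 35 mL/min → bracket 25–74 mL/min.
70% of 400 mg = 280 mg

280 mg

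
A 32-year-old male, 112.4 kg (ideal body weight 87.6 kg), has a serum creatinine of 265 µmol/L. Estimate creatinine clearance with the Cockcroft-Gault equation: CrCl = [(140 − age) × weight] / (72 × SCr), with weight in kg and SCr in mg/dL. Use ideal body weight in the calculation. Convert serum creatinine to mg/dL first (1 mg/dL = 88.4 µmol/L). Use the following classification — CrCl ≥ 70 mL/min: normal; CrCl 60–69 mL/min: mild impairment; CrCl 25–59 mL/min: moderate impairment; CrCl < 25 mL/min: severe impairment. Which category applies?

moderate impairment

SCr = 265 / 88.4 = 2.998 mg/dL
CrCl = (140 − 32) × 87.6 / (72 × 2.998) = 9460.8 / 215.86 ≈ 43.8 mL/min
44 mL/min falls in the 'moderate impairment' range.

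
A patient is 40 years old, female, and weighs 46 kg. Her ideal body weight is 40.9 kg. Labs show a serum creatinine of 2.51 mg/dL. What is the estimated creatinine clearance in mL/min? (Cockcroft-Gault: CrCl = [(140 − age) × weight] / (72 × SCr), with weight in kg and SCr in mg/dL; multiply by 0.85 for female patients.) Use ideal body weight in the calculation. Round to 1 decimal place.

19.2 mL/min

CrCl = (140 − 40) × 40.9 / (72 × 2.51) × 0.85 = 4090.0 / 180.72 × 0.85 ≈ 19.2 mL/min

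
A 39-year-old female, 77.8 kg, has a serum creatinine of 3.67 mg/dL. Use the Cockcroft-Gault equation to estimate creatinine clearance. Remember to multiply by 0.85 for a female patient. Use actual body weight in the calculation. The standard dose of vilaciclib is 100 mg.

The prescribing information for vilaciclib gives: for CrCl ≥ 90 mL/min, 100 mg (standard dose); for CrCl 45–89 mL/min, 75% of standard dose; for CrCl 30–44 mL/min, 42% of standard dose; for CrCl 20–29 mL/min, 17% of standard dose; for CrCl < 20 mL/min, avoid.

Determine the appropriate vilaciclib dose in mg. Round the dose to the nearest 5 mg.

CrCl = (140 − 39) × 77.8 / (72 × 3.67) × 0.85 = 7857.8 / 264.24 × 0.85 ≈ 25.3 mL/min
CrCl ≈ 25 mL/min → bracket 20–29 mL/min.
17% of 100 mg = 17 mg → 15 mg

15 mg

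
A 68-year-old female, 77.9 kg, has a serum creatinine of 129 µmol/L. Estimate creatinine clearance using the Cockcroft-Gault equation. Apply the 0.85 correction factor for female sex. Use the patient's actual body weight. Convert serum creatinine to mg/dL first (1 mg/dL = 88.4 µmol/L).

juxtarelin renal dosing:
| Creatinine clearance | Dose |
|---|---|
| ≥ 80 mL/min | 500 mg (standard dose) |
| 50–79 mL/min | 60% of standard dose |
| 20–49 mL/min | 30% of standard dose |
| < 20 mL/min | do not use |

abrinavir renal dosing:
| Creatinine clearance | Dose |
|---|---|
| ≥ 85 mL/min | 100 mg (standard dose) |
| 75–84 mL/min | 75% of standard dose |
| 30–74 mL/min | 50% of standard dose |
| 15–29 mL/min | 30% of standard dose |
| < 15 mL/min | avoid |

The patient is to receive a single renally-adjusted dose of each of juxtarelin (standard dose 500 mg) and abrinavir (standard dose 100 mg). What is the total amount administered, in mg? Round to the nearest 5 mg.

SCr = 129 / 88.4 = 1.459 mg/dL
CrCl = (140 − 68) × 77.9 / (72 × 1.459) × 0.85 = 5608.8 / 105.05 × 0.85 ≈ 45.4 mL/min
CrCl ≈ 45 mL/min.
juxtarelin: 20–49 mL/min → 30% of 500 mg = 150 mg.
abrinavir: 30–74 mL/min → 50% of 100 mg = 50 mg.
Total = 150 + 50 = 200 mg.

200 mg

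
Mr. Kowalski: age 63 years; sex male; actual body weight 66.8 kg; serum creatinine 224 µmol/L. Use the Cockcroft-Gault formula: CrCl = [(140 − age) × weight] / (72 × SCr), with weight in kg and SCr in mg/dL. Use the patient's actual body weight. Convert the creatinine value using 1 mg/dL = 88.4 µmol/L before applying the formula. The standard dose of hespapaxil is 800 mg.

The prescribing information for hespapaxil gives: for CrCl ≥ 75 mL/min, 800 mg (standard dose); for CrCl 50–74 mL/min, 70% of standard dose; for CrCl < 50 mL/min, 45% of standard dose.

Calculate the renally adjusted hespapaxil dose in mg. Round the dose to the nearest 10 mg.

SCr = 224 / 88.4 = 2.534 mg/dL
CrCl = (140 − 63) × 66.8 / (72 × 2.534) = 5143.6 / 182.45 ≈ 28.2 mL/min
CrCl ≈ 28 mL/min → bracket < 50 mL/min.
45% of 800 mg = 360 mg

360 mg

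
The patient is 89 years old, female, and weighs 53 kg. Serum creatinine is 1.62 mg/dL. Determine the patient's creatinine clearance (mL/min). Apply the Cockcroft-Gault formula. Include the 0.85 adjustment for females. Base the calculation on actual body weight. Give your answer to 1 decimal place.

19.7 mL/min

CrCl = (140 − 89) × 53 / (72 × 1.62) × 0.85 = 2703.0 / 116.64 × 0.85 ≈ 19.7 mL/min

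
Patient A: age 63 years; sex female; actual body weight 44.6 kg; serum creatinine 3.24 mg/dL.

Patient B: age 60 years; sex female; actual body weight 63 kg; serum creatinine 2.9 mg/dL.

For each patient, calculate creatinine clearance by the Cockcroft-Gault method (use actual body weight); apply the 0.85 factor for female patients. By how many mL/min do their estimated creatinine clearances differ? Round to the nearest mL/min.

Patient A: CrCl = (140 − 63) × 44.6 / (72 × 3.24) × 0.85 = 3434.2 / 233.28 × 0.85 ≈ 12.5 mL/min
Patient B: CrCl = (140 − 60) × 63 / (72 × 2.9) × 0.85 = 5040.0 / 208.80 × 0.85 ≈ 20.5 mL/min
|12.5 − 20.5| = 8.0 mL/min

8 mL/min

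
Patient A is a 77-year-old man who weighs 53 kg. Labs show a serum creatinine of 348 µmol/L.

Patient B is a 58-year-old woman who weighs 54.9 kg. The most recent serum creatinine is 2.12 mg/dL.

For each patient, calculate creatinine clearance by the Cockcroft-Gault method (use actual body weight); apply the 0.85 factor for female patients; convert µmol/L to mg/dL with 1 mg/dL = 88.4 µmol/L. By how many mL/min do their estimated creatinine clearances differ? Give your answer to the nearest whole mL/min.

13 mL/min

Patient A: SCr = 348 / 88.4 = 3.937 mg/dL
Patient A: CrCl = (140 − 77) × 53 / (72 × 3.937) = 3339.0 / 283.46 ≈ 11.8 mL/min
Patient B: CrCl = (140 − 58) × 54.9 / (72 × 2.12) × 0.85 = 4501.8 / 152.64 × 0.85 ≈ 25.1 mL/min
|11.8 − 25.1| = 13.3 mL/min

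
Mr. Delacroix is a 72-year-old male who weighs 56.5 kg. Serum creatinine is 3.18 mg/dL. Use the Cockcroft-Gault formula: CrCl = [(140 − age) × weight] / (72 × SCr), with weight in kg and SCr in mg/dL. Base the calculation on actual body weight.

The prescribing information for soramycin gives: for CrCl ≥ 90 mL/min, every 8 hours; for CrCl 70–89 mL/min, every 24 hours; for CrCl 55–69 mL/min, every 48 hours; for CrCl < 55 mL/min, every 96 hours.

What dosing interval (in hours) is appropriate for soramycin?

CrCl = (140 − 72) × 56.5 / (72 × 3.18) = 3842.0 / 228.96 ≈ 16.8 mL/min
CrCl ≈ 17 mL/min → bracket < 55 mL/min → every 96 hours.

every 96 hours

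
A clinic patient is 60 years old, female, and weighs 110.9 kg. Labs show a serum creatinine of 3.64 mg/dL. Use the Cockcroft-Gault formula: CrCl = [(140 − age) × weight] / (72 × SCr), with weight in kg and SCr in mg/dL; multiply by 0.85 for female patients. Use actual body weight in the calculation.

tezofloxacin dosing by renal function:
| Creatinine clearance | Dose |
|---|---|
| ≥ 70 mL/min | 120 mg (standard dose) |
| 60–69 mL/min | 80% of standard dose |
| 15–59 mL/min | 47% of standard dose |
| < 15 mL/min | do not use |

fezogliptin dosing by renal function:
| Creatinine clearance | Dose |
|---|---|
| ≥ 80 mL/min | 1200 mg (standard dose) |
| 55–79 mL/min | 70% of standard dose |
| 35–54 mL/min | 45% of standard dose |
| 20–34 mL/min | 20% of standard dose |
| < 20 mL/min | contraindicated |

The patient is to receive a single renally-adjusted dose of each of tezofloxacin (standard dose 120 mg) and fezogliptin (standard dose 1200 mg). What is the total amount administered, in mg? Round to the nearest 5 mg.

CrCl = (140 − 60) × 110.9 / (72 × 3.64) × 0.85 = 8872.0 / 262.08 × 0.85 ≈ 28.8 mL/min
CrCl ≈ 29 mL/min.
tezofloxacin: 15–59 mL/min → 47% of 120 mg = 56.4 mg.
fezogliptin: 20–34 mL/min → 20% of 1200 mg = 240 mg.
Total = 56.4 + 240 = 296.4 mg.

295 mg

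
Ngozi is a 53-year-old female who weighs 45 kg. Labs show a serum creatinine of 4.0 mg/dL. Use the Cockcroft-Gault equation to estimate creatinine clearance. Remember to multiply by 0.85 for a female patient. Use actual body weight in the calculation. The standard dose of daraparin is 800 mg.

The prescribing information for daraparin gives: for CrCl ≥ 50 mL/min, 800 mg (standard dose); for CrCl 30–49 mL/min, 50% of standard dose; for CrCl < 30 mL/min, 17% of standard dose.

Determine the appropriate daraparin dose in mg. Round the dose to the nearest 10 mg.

CrCl = (140 − 53) × 45 / (72 × 4) × 0.85 = 3915.0 / 288.00 × 0.85 ≈ 11.6 mL/min
CrCl ≈ 12 mL/min → bracket < 30 mL/min.
17% of 800 mg = 136 mg → 140 mg

140 mg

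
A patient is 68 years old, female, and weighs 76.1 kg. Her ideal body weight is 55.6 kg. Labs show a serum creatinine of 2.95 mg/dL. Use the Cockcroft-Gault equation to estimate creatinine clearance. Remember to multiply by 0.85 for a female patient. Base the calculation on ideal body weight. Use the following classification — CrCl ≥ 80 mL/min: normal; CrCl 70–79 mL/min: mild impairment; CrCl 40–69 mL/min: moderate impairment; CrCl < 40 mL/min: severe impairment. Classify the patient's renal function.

CrCl = (140 − 68) × 55.6 / (72 × 2.95) × 0.85 = 4003.2 / 212.40 × 0.85 ≈ 16.0 mL/min
16 mL/min falls in the 'severe impairment' range.

severe impairment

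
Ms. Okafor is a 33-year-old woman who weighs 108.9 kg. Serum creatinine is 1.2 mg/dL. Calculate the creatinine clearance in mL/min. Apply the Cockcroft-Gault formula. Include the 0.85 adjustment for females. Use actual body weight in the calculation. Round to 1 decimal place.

CrCl = (140 − 33) × 108.9 / (72 × 1.2) × 0.85 = 11652.3 / 86.40 × 0.85 ≈ 114.6 mL/min

114.6 mL/min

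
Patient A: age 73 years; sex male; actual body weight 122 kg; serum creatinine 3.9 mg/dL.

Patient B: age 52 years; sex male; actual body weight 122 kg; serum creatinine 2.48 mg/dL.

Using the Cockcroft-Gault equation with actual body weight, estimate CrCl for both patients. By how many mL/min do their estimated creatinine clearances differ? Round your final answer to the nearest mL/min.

31 mL/min

Patient A: CrCl = (140 − 73) × 122 / (72 × 3.9) = 8174.0 / 280.80 ≈ 29.1 mL/min
Patient B: CrCl = (140 − 52) × 122 / (72 × 2.48) = 10736.0 / 178.56 ≈ 60.1 mL/min
|29.1 − 60.1| = 31.0 mL/min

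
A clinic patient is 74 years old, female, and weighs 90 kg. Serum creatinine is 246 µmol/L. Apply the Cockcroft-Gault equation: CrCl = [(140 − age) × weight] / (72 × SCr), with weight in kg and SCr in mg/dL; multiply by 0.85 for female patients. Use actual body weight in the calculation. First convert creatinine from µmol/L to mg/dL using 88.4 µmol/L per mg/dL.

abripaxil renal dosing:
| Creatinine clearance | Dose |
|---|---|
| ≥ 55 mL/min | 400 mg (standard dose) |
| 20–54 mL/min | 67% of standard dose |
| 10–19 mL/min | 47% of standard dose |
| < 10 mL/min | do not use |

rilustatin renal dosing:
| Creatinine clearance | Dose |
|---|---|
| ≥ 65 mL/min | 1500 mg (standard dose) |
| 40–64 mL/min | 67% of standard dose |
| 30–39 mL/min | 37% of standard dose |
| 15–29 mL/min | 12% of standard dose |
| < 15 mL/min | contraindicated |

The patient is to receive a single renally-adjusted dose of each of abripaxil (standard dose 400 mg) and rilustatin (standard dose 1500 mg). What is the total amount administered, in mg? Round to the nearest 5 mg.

450 mg

SCr = 246 / 88.4 = 2.783 mg/dL
CrCl = (140 − 74) × 90 / (72 × 2.783) × 0.85 = 5940.0 / 200.38 × 0.85 ≈ 25.2 mL/min
CrCl ≈ 25 mL/min.
abripaxil: 20–54 mL/min → 67% of 400 mg = 268 mg.
rilustatin: 15–29 mL/min → 12% of 1500 mg = 180 mg.
Total = 268 + 180 = 448 mg.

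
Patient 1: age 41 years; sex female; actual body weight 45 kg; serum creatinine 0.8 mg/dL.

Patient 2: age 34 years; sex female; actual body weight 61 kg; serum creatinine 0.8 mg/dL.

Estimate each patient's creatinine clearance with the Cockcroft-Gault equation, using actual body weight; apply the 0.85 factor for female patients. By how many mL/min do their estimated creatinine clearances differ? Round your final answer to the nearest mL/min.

Patient 1: CrCl = (140 − 41) × 45 / (72 × 0.8) × 0.85 = 4455.0 / 57.60 × 0.85 ≈ 65.7 mL/min
Patient 2: CrCl = (140 − 34) × 61 / (72 × 0.8) × 0.85 = 6466.0 / 57.60 × 0.85 ≈ 95.4 mL/min
|65.7 − 95.4| = 29.7 mL/min

30 mL/min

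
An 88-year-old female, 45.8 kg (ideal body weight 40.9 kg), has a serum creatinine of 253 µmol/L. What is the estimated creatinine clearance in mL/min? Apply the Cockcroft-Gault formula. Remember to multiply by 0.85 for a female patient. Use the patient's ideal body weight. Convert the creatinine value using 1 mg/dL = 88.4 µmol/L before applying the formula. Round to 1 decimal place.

8.8 mL/min

SCr = 253 / 88.4 = 2.862 mg/dL
CrCl = (140 − 88) × 40.9 / (72 × 2.862) × 0.85 = 2126.8 / 206.06 × 0.85 ≈ 8.8 mL/min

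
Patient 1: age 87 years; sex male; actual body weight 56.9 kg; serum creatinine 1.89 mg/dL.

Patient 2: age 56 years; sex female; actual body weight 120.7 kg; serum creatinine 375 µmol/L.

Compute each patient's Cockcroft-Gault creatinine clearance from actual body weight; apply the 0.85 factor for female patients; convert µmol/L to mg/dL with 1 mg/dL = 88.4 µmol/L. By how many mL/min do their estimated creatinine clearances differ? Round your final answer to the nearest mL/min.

6 mL/min

Patient 1: CrCl = (140 − 87) × 56.9 / (72 × 1.89) = 3015.7 / 136.08 ≈ 22.2 mL/min
Patient 2: SCr = 375 / 88.4 = 4.242 mg/dL
Patient 2: CrCl = (140 − 56) × 120.7 / (72 × 4.242) × 0.85 = 10138.8 / 305.42 × 0.85 ≈ 28.2 mL/min
|22.2 − 28.2| = 6.0 mL/min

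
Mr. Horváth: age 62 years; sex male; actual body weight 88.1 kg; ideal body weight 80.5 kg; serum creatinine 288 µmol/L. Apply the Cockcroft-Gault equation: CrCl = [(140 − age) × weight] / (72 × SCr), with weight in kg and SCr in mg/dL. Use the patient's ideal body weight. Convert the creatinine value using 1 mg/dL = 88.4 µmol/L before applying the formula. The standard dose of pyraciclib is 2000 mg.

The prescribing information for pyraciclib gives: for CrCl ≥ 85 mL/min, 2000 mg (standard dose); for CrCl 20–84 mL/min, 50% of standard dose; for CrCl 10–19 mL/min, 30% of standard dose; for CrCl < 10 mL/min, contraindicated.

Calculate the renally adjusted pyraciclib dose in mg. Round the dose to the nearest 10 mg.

1000 mg

SCr = 288 / 88.4 = 3.258 mg/dL
CrCl = (140 − 62) × 80.5 / (72 × 3.258) = 6279.0 / 234.58 ≈ 26.8 mL/min
CrCl ≈ 27 mL/min → bracket 20–84 mL/min.
50% of 2000 mg = 1000 mg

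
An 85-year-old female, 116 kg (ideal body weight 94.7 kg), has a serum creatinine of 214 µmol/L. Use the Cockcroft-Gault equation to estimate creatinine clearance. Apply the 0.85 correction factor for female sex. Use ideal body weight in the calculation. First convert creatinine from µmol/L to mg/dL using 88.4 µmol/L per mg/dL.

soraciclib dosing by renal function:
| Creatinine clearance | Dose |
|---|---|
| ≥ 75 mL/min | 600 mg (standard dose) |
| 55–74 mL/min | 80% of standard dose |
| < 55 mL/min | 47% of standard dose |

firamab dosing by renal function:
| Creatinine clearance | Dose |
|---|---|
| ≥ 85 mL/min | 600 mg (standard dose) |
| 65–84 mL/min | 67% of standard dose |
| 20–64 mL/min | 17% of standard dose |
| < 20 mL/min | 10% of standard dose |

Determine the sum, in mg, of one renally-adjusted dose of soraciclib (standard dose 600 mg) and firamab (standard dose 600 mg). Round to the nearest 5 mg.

SCr = 214 / 88.4 = 2.421 mg/dL
CrCl = (140 − 85) × 94.7 / (72 × 2.421) × 0.85 = 5208.5 / 174.31 × 0.85 ≈ 25.4 mL/min
CrCl ≈ 25 mL/min.
soraciclib: < 55 mL/min → 47% of 600 mg = 282 mg.
firamab: 20–64 mL/min → 17% of 600 mg = 102 mg.
Total = 282 + 102 = 384 mg.

385 mg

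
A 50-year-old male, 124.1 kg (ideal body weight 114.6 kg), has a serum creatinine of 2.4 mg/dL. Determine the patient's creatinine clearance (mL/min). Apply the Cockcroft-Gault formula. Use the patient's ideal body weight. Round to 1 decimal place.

CrCl = (140 − 50) × 114.6 / (72 × 2.4) = 10314.0 / 172.80 ≈ 59.7 mL/min

59.7 mL/min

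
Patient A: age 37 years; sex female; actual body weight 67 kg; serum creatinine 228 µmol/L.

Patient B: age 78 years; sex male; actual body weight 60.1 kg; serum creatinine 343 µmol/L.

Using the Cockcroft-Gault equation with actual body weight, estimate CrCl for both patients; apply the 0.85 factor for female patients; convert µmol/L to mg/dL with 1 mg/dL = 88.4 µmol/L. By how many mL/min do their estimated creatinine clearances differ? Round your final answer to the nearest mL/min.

18 mL/min

Patient A: SCr = 228 / 88.4 = 2.579 mg/dL
Patient A: CrCl = (140 − 37) × 67 / (72 × 2.579) × 0.85 = 6901.0 / 185.69 × 0.85 ≈ 31.6 mL/min
Patient B: SCr = 343 / 88.4 = 3.88 mg/dL
Patient B: CrCl = (140 − 78) × 60.1 / (72 × 3.88) = 3726.2 / 279.36 ≈ 13.3 mL/min
|31.6 − 13.3| = 18.3 mL/min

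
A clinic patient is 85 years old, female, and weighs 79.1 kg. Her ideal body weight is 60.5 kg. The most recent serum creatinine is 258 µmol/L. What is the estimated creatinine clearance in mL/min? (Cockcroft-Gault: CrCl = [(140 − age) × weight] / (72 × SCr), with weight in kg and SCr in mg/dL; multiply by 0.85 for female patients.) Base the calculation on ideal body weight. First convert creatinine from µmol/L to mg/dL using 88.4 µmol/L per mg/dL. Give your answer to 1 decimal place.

13.5 mL/min

SCr = 258 / 88.4 = 2.919 mg/dL
CrCl = (140 − 85) × 60.5 / (72 × 2.919) × 0.85 = 3327.5 / 210.17 × 0.85 ≈ 13.5 mL/min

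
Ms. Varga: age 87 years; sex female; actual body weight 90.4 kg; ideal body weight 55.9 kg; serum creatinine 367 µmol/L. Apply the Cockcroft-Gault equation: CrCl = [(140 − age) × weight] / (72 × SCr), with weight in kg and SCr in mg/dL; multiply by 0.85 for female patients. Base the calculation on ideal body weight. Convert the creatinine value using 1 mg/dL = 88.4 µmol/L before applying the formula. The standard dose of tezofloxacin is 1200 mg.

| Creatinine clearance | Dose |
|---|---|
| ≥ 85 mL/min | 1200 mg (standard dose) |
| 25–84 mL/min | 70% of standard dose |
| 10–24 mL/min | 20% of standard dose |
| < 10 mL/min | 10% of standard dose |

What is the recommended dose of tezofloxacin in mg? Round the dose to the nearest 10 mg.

SCr = 367 / 88.4 = 4.152 mg/dL
CrCl = (140 − 87) × 55.9 / (72 × 4.152) × 0.85 = 2962.7 / 298.94 × 0.85 ≈ 8.4 mL/min
CrCl ≈ 8 mL/min → bracket < 10 mL/min.
10% of 1200 mg = 120 mg

120 mg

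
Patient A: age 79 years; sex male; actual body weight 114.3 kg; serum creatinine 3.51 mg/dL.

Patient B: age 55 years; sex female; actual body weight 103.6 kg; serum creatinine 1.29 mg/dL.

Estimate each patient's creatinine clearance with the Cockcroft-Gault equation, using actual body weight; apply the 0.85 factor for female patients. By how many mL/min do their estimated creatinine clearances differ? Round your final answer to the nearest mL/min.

53 mL/min

Patient A: CrCl = (140 − 79) × 114.3 / (72 × 3.51) = 6972.3 / 252.72 ≈ 27.6 mL/min
Patient B: CrCl = (140 − 55) × 103.6 / (72 × 1.29) × 0.85 = 8806.0 / 92.88 × 0.85 ≈ 80.6 mL/min
|27.6 − 80.6| = 53.0 mL/min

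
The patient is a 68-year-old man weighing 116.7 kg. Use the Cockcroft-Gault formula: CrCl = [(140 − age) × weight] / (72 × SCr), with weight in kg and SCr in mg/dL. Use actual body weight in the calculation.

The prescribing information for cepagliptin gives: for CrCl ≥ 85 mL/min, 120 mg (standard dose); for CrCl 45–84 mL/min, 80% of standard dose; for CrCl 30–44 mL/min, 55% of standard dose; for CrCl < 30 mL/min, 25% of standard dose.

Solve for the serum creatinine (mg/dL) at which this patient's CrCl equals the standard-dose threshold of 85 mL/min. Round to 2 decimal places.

Standard dose requires CrCl ≥ 85 mL/min.
Set (140 − 68) × 116.7 / (72 × SCr) = 85
SCr = (140 − 68) × 116.7 / (72 × 85) = 1.373 mg/dL

1.37 mg/dL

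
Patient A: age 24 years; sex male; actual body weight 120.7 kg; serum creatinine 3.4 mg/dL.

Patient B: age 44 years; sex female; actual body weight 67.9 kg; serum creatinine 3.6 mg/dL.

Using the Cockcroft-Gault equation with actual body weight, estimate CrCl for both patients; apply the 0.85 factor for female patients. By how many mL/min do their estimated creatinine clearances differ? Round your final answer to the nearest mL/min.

Patient A: CrCl = (140 − 24) × 120.7 / (72 × 3.4) = 14001.2 / 244.80 ≈ 57.2 mL/min
Patient B: CrCl = (140 − 44) × 67.9 / (72 × 3.6) × 0.85 = 6518.4 / 259.20 × 0.85 ≈ 21.4 mL/min
|57.2 − 21.4| = 35.8 mL/min

36 mL/min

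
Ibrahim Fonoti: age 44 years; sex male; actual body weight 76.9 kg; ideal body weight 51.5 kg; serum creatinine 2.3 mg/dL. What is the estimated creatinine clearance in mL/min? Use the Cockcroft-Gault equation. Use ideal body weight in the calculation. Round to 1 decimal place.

29.9 mL/min

CrCl = (140 − 44) × 51.5 / (72 × 2.3) = 4944.0 / 165.60 ≈ 29.9 mL/min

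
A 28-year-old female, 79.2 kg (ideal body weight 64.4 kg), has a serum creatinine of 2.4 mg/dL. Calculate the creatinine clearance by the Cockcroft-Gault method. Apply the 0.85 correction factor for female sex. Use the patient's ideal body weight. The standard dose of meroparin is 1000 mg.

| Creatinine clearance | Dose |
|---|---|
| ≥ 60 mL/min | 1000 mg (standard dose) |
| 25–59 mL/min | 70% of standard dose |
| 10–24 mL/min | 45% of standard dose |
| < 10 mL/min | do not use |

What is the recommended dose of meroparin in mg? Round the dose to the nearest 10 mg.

CrCl = (140 − 28) × 64.4 / (72 × 2.4) × 0.85 = 7212.8 / 172.80 × 0.85 ≈ 35.5 mL/min
CrCl ≈ 35 mL/min → bracket 25–59 mL/min.
70% of 1000 mg = 700 mg

700 mg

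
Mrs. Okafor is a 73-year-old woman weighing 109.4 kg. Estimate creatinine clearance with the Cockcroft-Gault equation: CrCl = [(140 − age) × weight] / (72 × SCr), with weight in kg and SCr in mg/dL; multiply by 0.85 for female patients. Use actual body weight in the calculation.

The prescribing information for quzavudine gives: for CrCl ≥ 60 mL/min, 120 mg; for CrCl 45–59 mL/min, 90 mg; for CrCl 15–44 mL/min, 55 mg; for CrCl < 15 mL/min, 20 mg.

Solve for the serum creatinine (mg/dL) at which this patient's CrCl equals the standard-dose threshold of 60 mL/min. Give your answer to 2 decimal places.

Standard dose requires CrCl ≥ 60 mL/min.
Set (140 − 73) × 109.4 × 0.85 / (72 × SCr) = 60
SCr = (140 − 73) × 109.4 × 0.85 / (72 × 60) = 1.442 mg/dL

1.44 mg/dL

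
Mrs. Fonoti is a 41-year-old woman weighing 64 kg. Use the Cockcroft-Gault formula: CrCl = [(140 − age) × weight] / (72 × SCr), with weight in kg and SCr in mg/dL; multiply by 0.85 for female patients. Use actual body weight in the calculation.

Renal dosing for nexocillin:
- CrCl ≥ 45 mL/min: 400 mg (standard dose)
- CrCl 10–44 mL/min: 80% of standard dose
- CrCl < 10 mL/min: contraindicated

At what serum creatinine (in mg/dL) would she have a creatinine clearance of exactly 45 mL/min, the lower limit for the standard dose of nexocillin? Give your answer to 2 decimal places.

Standard dose requires CrCl ≥ 45 mL/min.
Set (140 − 41) × 64 × 0.85 / (72 × SCr) = 45
SCr = (140 − 41) × 64 × 0.85 / (72 × 45) = 1.662 mg/dL

1.66 mg/dL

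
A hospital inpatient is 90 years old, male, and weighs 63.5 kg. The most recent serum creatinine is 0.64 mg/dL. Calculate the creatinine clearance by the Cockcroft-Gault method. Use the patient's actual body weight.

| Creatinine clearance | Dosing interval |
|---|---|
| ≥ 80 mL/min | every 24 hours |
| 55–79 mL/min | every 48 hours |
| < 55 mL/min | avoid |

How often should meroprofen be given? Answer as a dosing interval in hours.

CrCl = (140 − 90) × 63.5 / (72 × 0.64) = 3175.0 / 46.08 ≈ 68.9 mL/min
CrCl ≈ 69 mL/min → bracket 55–79 mL/min → every 48 hours.

every 48 hours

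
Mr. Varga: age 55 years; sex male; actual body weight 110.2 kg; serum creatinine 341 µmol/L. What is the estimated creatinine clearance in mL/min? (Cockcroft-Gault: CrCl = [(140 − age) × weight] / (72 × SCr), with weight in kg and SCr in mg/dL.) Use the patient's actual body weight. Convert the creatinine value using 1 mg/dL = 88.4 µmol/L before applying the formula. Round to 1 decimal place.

SCr = 341 / 88.4 = 3.857 mg/dL
CrCl = (140 − 55) × 110.2 / (72 × 3.857) = 9367.0 / 277.70 ≈ 33.7 mL/min

33.7 mL/min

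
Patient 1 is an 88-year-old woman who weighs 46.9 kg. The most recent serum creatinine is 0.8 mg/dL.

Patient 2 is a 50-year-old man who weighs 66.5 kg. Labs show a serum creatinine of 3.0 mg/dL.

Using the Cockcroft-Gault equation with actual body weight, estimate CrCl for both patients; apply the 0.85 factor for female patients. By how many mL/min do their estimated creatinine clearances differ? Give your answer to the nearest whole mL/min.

8 mL/min

Patient 1: CrCl = (140 − 88) × 46.9 / (72 × 0.8) × 0.85 = 2438.8 / 57.60 × 0.85 ≈ 36.0 mL/min
Patient 2: CrCl = (140 − 50) × 66.5 / (72 × 3) = 5985.0 / 216.00 ≈ 27.7 mL/min
|36.0 − 27.7| = 8.3 mL/min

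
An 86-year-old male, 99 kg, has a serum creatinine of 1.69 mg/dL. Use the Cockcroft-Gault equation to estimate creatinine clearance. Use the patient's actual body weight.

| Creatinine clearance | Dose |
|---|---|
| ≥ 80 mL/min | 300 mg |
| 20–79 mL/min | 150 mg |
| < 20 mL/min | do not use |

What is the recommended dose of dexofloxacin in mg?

150 mg

CrCl = (140 − 86) × 99 / (72 × 1.69) = 5346.0 / 121.68 ≈ 43.9 mL/min
CrCl ≈ 44 mL/min → bracket 20–79 mL/min.
Dose for this bracket: 150 mg.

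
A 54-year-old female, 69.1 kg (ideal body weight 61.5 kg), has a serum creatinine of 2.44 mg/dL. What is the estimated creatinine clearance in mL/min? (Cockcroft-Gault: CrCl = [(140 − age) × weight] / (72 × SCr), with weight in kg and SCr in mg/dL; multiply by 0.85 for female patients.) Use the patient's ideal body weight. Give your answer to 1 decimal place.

25.6 mL/min

CrCl = (140 − 54) × 61.5 / (72 × 2.44) × 0.85 = 5289.0 / 175.68 × 0.85 ≈ 25.6 mL/min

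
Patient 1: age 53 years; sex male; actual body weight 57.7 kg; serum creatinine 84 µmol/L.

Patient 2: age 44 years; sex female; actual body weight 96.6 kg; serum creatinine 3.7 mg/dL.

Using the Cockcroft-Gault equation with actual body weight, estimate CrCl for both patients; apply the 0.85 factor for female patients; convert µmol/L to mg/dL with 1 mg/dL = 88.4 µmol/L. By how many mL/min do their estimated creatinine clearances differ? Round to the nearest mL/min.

44 mL/min

Patient 1: SCr = 84 / 88.4 = 0.95 mg/dL
Patient 1: CrCl = (140 − 53) × 57.7 / (72 × 0.95) = 5019.9 / 68.40 ≈ 73.4 mL/min
Patient 2: CrCl = (140 − 44) × 96.6 / (72 × 3.7) × 0.85 = 9273.6 / 266.40 × 0.85 ≈ 29.6 mL/min
|73.4 − 29.6| = 43.8 mL/min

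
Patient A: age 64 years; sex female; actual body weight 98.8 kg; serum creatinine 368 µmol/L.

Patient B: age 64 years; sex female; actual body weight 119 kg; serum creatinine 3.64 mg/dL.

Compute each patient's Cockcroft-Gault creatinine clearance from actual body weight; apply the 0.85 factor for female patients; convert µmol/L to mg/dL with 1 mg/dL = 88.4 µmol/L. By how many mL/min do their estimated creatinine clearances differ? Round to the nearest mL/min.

8 mL/min

Patient A: SCr = 368 / 88.4 = 4.163 mg/dL
Patient A: CrCl = (140 − 64) × 98.8 / (72 × 4.163) × 0.85 = 7508.8 / 299.74 × 0.85 ≈ 21.3 mL/min
Patient B: CrCl = (140 − 64) × 119 / (72 × 3.64) × 0.85 = 9044.0 / 262.08 × 0.85 ≈ 29.3 mL/min
|21.3 − 29.3| = 8.0 mL/min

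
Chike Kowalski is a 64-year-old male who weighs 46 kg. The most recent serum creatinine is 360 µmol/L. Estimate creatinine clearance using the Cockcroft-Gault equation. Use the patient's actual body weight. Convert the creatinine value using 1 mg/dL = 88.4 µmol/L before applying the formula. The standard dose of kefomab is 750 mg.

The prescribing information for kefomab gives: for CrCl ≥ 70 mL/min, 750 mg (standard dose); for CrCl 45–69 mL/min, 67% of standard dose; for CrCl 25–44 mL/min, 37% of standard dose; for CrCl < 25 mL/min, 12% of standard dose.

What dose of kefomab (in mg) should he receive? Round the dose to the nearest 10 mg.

SCr = 360 / 88.4 = 4.072 mg/dL
CrCl = (140 − 64) × 46 / (72 × 4.072) = 3496.0 / 293.18 ≈ 11.9 mL/min
CrCl ≈ 12 mL/min → bracket < 25 mL/min.
12% of 750 mg = 90 mg

90 mg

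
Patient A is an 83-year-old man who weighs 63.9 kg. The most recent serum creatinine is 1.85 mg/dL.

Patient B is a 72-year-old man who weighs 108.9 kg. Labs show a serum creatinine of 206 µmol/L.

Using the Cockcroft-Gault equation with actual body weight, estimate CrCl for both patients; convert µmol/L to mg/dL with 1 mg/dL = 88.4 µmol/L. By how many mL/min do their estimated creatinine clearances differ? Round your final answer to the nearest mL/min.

17 mL/min

Patient A: CrCl = (140 − 83) × 63.9 / (72 × 1.85) = 3642.3 / 133.20 ≈ 27.3 mL/min
Patient B: SCr = 206 / 88.4 = 2.33 mg/dL
Patient B: CrCl = (140 − 72) × 108.9 / (72 × 2.33) = 7405.2 / 167.76 ≈ 44.1 mL/min
|27.3 − 44.1| = 16.8 mL/min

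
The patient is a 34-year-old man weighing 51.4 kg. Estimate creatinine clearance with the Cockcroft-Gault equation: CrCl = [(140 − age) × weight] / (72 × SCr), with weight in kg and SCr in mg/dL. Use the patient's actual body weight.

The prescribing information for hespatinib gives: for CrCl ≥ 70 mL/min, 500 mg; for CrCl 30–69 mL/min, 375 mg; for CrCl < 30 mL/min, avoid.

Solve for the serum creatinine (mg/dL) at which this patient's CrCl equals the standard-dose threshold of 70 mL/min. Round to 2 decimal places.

1.08 mg/dL

Standard dose requires CrCl ≥ 70 mL/min.
Set (140 − 34) × 51.4 / (72 × SCr) = 70
SCr = (140 − 34) × 51.4 / (72 × 70) = 1.081 mg/dL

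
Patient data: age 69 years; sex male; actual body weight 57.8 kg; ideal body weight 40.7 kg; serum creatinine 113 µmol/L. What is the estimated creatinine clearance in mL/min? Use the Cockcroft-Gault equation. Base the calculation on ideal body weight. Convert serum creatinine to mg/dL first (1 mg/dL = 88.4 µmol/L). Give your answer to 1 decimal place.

31.4 mL/min

SCr = 113 / 88.4 = 1.278 mg/dL
CrCl = (140 − 69) × 40.7 / (72 × 1.278) = 2889.7 / 92.02 ≈ 31.4 mL/min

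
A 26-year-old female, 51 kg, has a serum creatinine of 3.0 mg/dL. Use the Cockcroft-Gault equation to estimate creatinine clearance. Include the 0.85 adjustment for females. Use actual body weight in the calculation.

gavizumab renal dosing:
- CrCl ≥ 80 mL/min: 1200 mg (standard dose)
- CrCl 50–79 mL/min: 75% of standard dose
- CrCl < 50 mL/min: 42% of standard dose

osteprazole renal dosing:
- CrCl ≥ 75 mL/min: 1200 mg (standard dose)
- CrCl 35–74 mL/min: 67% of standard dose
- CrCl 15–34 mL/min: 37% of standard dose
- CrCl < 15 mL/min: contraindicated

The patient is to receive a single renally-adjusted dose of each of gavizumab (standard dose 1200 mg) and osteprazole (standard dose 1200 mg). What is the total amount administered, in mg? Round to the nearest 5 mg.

950 mg

CrCl = (140 − 26) × 51 / (72 × 3) × 0.85 = 5814.0 / 216.00 × 0.85 ≈ 22.9 mL/min
CrCl ≈ 23 mL/min.
gavizumab: < 50 mL/min → 42% of 1200 mg = 504 mg.
osteprazole: 15–34 mL/min → 37% of 1200 mg = 444 mg.
Total = 504 + 444 = 948 mg.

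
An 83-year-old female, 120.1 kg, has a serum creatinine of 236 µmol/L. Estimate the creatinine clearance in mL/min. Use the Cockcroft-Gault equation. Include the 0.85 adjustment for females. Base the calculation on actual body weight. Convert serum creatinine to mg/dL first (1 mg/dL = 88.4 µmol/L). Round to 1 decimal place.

SCr = 236 / 88.4 = 2.67 mg/dL
CrCl = (140 − 83) × 120.1 / (72 × 2.67) × 0.85 = 6845.7 / 192.24 × 0.85 ≈ 30.3 mL/min

30.3 mL/min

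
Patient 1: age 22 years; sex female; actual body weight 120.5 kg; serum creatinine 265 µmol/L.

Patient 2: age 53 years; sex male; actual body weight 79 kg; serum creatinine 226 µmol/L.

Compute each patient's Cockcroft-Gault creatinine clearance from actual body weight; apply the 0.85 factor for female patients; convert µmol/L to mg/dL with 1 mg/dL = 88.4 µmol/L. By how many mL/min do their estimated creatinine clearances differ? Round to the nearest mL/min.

Patient 1: SCr = 265 / 88.4 = 2.998 mg/dL
Patient 1: CrCl = (140 − 22) × 120.5 / (72 × 2.998) × 0.85 = 14219.0 / 215.86 × 0.85 ≈ 56.0 mL/min
Patient 2: SCr = 226 / 88.4 = 2.557 mg/dL
Patient 2: CrCl = (140 − 53) × 79 / (72 × 2.557) = 6873.0 / 184.10 ≈ 37.3 mL/min
|56.0 − 37.3| = 18.7 mL/min

19 mL/min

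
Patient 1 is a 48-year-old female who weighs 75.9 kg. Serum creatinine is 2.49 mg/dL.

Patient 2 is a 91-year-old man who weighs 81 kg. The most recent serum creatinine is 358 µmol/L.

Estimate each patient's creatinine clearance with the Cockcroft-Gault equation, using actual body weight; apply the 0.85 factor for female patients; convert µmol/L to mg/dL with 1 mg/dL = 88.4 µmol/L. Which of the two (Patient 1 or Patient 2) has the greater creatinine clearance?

Patient 1

Patient 1: CrCl = (140 − 48) × 75.9 / (72 × 2.49) × 0.85 = 6982.8 / 179.28 × 0.85 ≈ 33.1 mL/min
Patient 2: SCr = 358 / 88.4 = 4.05 mg/dL
Patient 2: CrCl = (140 − 91) × 81 / (72 × 4.05) = 3969.0 / 291.60 ≈ 13.6 mL/min
33.1 vs 13.6 mL/min → Patient 1 is higher.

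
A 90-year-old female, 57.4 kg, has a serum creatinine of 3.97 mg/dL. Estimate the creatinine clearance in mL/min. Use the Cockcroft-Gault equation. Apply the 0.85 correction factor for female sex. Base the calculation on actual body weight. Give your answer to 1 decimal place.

CrCl = (140 − 90) × 57.4 / (72 × 3.97) × 0.85 = 2870.0 / 285.84 × 0.85 ≈ 8.5 mL/min

8.5 mL/min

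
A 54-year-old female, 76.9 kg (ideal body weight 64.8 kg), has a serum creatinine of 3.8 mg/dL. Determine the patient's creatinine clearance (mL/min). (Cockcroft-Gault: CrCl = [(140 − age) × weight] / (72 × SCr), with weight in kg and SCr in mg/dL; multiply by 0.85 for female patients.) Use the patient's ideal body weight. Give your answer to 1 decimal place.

CrCl = (140 − 54) × 64.8 / (72 × 3.8) × 0.85 = 5572.8 / 273.60 × 0.85 ≈ 17.3 mL/min

17.3 mL/min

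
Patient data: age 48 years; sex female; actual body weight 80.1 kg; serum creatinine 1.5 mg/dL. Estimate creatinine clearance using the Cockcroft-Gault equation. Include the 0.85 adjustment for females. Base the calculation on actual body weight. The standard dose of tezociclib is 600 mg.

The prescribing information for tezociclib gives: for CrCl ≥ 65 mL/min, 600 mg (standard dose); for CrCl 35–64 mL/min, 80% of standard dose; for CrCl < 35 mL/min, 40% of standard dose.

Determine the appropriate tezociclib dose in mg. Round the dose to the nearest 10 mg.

480 mg

CrCl = (140 − 48) × 80.1 / (72 × 1.5) × 0.85 = 7369.2 / 108.00 × 0.85 ≈ 58.0 mL/min
CrCl ≈ 58 mL/min → bracket 35–64 mL/min.
80% of 600 mg = 480 mg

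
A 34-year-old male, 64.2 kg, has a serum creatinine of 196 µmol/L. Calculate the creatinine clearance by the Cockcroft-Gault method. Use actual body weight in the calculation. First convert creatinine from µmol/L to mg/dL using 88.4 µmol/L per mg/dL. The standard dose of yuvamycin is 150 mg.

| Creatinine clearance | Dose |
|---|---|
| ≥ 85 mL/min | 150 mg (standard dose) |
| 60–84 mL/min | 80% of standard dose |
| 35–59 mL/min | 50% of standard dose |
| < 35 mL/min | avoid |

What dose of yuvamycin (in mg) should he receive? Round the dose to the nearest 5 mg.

SCr = 196 / 88.4 = 2.217 mg/dL
CrCl = (140 − 34) × 64.2 / (72 × 2.217) = 6805.2 / 159.62 ≈ 42.6 mL/min
CrCl ≈ 43 mL/min → bracket 35–59 mL/min.
50% of 150 mg = 75 mg

75 mg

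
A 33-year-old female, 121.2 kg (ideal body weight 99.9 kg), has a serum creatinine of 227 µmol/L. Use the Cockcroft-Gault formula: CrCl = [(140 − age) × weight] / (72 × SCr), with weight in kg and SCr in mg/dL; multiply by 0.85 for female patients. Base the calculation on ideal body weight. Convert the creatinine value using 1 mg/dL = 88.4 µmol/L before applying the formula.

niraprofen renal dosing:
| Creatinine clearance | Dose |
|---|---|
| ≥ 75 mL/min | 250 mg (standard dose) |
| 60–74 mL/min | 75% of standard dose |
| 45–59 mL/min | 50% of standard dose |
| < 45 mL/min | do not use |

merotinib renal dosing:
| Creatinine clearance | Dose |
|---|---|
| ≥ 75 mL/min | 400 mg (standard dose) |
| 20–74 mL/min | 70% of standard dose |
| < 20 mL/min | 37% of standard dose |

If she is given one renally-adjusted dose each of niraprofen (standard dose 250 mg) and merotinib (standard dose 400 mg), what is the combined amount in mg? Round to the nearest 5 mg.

SCr = 227 / 88.4 = 2.568 mg/dL
CrCl = (140 − 33) × 99.9 / (72 × 2.568) × 0.85 = 10689.3 / 184.90 × 0.85 ≈ 49.1 mL/min
CrCl ≈ 49 mL/min.
niraprofen: 45–59 mL/min → 50% of 250 mg = 125 mg.
merotinib: 20–74 mL/min → 70% of 400 mg = 280 mg.
Total = 125 + 280 = 405 mg.

405 mg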